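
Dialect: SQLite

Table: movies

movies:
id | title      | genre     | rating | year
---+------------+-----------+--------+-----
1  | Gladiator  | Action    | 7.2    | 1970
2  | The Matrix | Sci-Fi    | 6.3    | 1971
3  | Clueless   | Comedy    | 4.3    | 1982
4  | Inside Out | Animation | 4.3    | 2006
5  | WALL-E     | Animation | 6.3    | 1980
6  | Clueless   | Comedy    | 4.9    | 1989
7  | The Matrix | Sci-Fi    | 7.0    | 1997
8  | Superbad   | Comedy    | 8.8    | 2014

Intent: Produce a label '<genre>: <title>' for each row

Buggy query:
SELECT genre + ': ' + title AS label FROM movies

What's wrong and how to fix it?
Bug: SQLite uses || for string concatenation; + coerces text to numbers (yielding 0)

Fix: Replace + with || to concatenate text

Corrected query:
SELECT genre || ': ' || title AS label FROM movies

Result:
label                
---------------------
Action: Gladiator    
Sci-Fi: The Matrix   
Comedy: Clueless     
Animation: Inside Out
Animation: WALL-E    
Comedy: Clueless     
Sci-Fi: The Matrix   
Comedy: Superbad     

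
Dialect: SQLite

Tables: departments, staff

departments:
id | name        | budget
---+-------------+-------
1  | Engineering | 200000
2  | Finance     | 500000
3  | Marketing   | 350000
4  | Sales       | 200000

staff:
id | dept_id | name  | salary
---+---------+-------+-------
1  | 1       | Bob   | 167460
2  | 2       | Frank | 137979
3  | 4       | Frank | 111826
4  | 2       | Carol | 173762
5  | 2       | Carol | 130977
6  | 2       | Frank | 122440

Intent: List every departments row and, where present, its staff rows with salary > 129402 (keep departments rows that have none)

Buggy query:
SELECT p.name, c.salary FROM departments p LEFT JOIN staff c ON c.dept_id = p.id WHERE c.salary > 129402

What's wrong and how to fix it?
Bug: Filtering c.salary in WHERE discards the NULL rows produced by LEFT JOIN, turning it into an inner join

Fix: Move the right-table condition into the ON clause so unmatched parents are kept

Corrected query:
SELECT p.name, c.salary FROM departments p LEFT JOIN staff c ON c.dept_id = p.id AND c.salary > 129402

Result:
name        | salary
------------+-------
Engineering | 167460
Finance     | 130977
Finance     | 137979
Finance     | 173762
Marketing   | NULL  
Sales       | NULL  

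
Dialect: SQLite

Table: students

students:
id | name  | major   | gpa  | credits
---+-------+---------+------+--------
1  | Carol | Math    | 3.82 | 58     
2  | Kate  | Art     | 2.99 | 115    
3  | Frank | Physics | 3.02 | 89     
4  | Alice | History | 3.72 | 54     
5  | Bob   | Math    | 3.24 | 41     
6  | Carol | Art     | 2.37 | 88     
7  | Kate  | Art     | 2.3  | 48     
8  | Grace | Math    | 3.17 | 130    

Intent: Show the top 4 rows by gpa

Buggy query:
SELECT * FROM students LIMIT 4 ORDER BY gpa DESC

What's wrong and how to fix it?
Bug: LIMIT must come after ORDER BY

Fix: Swap the clauses: ORDER BY first, then LIMIT

Corrected query:
SELECT * FROM students ORDER BY gpa DESC LIMIT 4

Result:
id | name  | major   | gpa  | credits
---+-------+---------+------+--------
1  | Carol | Math    | 3.82 | 58     
4  | Alice | History | 3.72 | 54     
5  | Bob   | Math    | 3.24 | 41     
8  | Grace | Math    | 3.17 | 130    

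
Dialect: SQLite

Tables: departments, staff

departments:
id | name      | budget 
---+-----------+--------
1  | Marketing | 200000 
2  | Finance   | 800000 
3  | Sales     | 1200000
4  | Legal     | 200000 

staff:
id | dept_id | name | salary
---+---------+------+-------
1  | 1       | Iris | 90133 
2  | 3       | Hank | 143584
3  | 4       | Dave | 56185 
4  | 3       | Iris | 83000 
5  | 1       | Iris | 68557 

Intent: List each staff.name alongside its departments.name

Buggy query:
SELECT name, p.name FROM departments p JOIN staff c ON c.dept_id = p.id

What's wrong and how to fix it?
Bug: 'name' exists in both joined tables, so the database can't tell which one is meant

Fix: Qualify the column with its table alias (c.name)

Corrected query:
SELECT c.name, p.name FROM departments p JOIN staff c ON c.dept_id = p.id

Result:
name | name     
-----+----------
Iris | Marketing
Hank | Sales    
Dave | Legal    
Iris | Sales    
Iris | Marketing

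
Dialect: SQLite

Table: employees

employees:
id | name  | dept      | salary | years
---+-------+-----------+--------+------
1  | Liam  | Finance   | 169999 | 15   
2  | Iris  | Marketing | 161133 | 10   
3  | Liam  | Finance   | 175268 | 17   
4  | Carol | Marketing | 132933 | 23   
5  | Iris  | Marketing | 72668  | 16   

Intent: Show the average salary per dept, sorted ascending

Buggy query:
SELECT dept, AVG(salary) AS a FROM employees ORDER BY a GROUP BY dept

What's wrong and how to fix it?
Bug: ORDER BY appears before GROUP BY; SQL clause order requires GROUP BY first

Fix: Reorder: SELECT … FROM … GROUP BY … ORDER BY …

Corrected query:
SELECT dept, AVG(salary) AS a FROM employees GROUP BY dept ORDER BY a

Result:
dept      | a            
----------+--------------
Marketing | 122244.666667
Finance   | 172633.5     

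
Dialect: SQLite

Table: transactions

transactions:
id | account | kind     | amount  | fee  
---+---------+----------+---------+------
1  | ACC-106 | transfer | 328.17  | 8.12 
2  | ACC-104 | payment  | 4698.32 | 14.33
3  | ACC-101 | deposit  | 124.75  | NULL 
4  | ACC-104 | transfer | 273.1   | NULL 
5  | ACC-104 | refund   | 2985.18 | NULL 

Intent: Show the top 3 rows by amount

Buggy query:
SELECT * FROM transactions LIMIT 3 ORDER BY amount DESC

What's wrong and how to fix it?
Bug: LIMIT must come after ORDER BY

Fix: Sort with ORDER BY, then apply LIMIT

Corrected query:
SELECT * FROM transactions ORDER BY amount DESC LIMIT 3

Result:
id | account | kind     | amount  | fee  
---+---------+----------+---------+------
2  | ACC-104 | payment  | 4698.32 | 14.33
5  | ACC-104 | refund   | 2985.18 | NULL 
1  | ACC-106 | transfer | 328.17  | 8.12 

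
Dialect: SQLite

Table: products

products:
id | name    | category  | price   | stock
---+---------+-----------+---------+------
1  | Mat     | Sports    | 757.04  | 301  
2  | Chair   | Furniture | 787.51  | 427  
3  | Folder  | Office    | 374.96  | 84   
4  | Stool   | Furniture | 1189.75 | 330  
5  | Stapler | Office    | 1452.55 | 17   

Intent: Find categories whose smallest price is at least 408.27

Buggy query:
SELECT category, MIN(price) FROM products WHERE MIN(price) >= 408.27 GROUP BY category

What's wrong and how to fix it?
Bug: MIN() in WHERE is a misuse of aggregate

Fix: Use HAVING for the per-group MIN condition

Corrected query:
SELECT category, MIN(price) FROM products GROUP BY category HAVING MIN(price) >= 408.27

Result:
category  | MIN(price)
----------+-----------
Furniture | 787.51    
Sports    | 757.04    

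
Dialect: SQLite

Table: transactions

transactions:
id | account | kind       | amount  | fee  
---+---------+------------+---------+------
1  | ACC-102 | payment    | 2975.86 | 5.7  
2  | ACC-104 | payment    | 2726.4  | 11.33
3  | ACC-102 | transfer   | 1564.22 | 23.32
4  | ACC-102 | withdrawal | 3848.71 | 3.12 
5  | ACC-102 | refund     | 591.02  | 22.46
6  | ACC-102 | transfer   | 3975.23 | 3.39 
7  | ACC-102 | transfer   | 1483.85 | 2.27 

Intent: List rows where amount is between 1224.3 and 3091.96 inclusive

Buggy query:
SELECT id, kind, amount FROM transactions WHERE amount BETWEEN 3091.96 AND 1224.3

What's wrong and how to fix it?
Bug: BETWEEN expects the lower bound first; with 3091.96 AND 1224.3 the range is empty

Fix: Write BETWEEN 1224.3 AND 3091.96

Corrected query:
SELECT id, kind, amount FROM transactions WHERE amount BETWEEN 1224.3 AND 3091.96

Result:
id | kind     | amount 
---+----------+--------
1  | payment  | 2975.86
2  | payment  | 2726.4 
3  | transfer | 1564.22
7  | transfer | 1483.85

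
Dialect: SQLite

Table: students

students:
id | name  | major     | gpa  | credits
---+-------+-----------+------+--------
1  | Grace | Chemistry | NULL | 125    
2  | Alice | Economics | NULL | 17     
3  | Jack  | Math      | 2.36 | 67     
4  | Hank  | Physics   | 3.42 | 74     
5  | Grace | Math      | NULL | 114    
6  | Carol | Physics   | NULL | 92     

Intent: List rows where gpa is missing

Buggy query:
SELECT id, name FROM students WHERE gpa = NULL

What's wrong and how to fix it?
Bug: Comparing to NULL with '=' never matches; NULL = NULL is unknown, not true

Fix: Replace '= NULL' with 'IS NULL'

Corrected query:
SELECT id, name FROM students WHERE gpa IS NULL

Result:
id | name 
---+------
1  | Grace
2  | Alice
5  | Grace
6  | Carol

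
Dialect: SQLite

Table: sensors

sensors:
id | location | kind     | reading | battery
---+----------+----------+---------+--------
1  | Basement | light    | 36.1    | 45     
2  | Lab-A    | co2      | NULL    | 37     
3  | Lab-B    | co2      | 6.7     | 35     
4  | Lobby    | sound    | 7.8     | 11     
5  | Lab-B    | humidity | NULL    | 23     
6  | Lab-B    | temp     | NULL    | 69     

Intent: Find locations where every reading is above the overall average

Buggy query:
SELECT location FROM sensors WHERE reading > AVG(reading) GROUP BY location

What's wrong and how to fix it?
Bug: AVG() is an aggregate; it can't sit directly in WHERE

Fix: Compute the overall average in a scalar subquery and compare each group's MIN against it in HAVING

Corrected query:
SELECT location FROM sensors GROUP BY location HAVING MIN(reading) > (SELECT AVG(reading) FROM sensors)

Result:
location
--------
Basement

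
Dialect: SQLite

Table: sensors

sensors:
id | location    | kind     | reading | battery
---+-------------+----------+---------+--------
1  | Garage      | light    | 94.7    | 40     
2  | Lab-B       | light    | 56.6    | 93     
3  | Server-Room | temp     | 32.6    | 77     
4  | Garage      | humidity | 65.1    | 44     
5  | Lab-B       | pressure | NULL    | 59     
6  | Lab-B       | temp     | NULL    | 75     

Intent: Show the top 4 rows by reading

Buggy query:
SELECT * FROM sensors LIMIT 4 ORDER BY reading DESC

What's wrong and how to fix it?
Bug: LIMIT must come after ORDER BY

Fix: Sort with ORDER BY, then apply LIMIT

Corrected query:
SELECT * FROM sensors ORDER BY reading DESC LIMIT 4

Result:
id | location    | kind     | reading | battery
---+-------------+----------+---------+--------
1  | Garage      | light    | 94.7    | 40     
4  | Garage      | humidity | 65.1    | 44     
2  | Lab-B       | light    | 56.6    | 93     
3  | Server-Room | temp     | 32.6    | 77     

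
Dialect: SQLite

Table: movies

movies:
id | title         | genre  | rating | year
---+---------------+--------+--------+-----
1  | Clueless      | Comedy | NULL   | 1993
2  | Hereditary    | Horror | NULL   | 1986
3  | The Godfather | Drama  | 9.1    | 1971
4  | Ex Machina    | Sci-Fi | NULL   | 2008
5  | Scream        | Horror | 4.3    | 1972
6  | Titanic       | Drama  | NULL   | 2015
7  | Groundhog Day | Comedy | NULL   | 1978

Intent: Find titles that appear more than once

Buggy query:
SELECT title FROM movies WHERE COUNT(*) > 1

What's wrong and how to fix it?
Bug: WHERE can't reference COUNT(*); aggregates are computed after WHERE

Fix: Group first, then use HAVING for the count condition

Corrected query:
SELECT title FROM movies GROUP BY title HAVING COUNT(*) > 1

Result:
(no rows)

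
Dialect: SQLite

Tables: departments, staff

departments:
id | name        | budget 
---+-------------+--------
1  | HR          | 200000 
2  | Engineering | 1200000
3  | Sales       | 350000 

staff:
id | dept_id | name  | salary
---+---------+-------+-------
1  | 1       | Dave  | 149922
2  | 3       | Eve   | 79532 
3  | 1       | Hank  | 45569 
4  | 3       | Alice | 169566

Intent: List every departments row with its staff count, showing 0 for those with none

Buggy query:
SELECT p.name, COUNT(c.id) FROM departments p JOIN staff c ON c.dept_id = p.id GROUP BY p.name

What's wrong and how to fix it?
Bug: An inner join excludes parents with zero children

Fix: Switch to LEFT JOIN to retain unmatched parent rows

Corrected query:
SELECT p.name, COUNT(c.id) FROM departments p LEFT JOIN staff c ON c.dept_id = p.id GROUP BY p.name

Result:
name        | COUNT(c.id)
------------+------------
Engineering | 0          
HR          | 2          
Sales       | 2          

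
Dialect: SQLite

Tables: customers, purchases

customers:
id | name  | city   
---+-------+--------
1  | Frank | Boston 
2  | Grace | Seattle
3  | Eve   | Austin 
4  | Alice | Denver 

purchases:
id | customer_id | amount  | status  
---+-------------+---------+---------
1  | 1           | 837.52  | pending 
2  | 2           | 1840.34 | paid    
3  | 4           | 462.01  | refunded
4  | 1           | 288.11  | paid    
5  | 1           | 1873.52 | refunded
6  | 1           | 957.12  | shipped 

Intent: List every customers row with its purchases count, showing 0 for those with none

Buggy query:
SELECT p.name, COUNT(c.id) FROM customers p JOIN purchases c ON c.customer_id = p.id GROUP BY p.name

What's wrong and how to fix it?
Bug: INNER JOIN drops customers rows that have no matching purchases rows

Fix: Use LEFT JOIN so parents without children still appear (COUNT(c.id) gives 0)

Corrected query:
SELECT p.name, COUNT(c.id) FROM customers p LEFT JOIN purchases c ON c.customer_id = p.id GROUP BY p.name

Result:
name  | COUNT(c.id)
------+------------
Alice | 1          
Eve   | 0          
Frank | 4          
Grace | 1          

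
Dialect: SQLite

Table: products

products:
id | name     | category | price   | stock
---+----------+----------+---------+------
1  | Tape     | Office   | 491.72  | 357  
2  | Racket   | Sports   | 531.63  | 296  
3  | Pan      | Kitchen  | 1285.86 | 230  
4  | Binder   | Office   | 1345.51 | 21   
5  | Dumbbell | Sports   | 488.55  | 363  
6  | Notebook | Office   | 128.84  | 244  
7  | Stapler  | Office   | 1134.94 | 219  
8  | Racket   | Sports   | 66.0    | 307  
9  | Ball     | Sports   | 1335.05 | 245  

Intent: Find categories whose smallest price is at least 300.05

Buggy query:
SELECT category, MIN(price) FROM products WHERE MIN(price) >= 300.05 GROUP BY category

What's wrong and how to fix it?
Bug: Aggregates like MIN are computed per group after WHERE runs

Fix: Replace WHERE with HAVING after the GROUP BY

Corrected query:
SELECT category, MIN(price) FROM products GROUP BY category HAVING MIN(price) >= 300.05

Result:
category | MIN(price)
---------+-----------
Kitchen  | 1285.86   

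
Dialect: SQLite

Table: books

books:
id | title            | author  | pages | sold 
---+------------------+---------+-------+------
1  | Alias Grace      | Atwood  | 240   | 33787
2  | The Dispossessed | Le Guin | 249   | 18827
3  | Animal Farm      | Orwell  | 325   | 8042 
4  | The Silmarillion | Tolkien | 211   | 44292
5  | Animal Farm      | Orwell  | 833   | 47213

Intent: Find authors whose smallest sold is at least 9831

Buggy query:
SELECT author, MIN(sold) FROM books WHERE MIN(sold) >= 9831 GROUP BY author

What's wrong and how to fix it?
Bug: MIN() in WHERE is a misuse of aggregate

Fix: Replace WHERE with HAVING after the GROUP BY

Corrected query:
SELECT author, MIN(sold) FROM books GROUP BY author HAVING MIN(sold) >= 9831

Result:
author  | MIN(sold)
--------+----------
Atwood  | 33787    
Le Guin | 18827    
Tolkien | 44292    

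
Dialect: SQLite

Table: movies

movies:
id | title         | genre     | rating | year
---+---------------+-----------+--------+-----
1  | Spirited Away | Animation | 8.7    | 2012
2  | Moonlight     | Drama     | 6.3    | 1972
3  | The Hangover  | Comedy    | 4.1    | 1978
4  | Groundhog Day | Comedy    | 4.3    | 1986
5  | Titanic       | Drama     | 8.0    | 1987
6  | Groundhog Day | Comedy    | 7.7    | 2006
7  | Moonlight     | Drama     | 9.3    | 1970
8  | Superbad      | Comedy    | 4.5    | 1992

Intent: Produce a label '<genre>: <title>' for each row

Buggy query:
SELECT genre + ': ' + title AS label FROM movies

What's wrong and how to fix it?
Bug: SQLite uses || for string concatenation; + coerces text to numbers (yielding 0)

Fix: Use the || operator for string concatenation

Corrected query:
SELECT genre || ': ' || title AS label FROM movies

Result:
label                   
------------------------
Animation: Spirited Away
Drama: Moonlight        
Comedy: The Hangover    
Comedy: Groundhog Day   
Drama: Titanic          
Comedy: Groundhog Day   
Drama: Moonlight        
Comedy: Superbad        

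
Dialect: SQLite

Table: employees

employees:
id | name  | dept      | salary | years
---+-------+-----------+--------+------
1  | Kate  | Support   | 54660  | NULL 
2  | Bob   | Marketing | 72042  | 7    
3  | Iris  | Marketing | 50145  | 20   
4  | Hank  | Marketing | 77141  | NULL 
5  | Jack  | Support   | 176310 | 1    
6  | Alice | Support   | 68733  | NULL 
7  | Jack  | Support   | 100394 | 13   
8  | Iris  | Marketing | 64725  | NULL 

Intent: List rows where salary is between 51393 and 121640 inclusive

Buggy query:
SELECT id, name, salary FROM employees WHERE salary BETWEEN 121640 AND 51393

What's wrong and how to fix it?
Bug: The bounds are reversed; BETWEEN a AND b requires a <= b to match anything

Fix: Swap the bounds so the smaller value comes first

Corrected query:
SELECT id, name, salary FROM employees WHERE salary BETWEEN 51393 AND 121640

Result:
id | name  | salary
---+-------+-------
1  | Kate  | 54660 
2  | Bob   | 72042 
4  | Hank  | 77141 
6  | Alice | 68733 
7  | Jack  | 100394
8  | Iris  | 64725 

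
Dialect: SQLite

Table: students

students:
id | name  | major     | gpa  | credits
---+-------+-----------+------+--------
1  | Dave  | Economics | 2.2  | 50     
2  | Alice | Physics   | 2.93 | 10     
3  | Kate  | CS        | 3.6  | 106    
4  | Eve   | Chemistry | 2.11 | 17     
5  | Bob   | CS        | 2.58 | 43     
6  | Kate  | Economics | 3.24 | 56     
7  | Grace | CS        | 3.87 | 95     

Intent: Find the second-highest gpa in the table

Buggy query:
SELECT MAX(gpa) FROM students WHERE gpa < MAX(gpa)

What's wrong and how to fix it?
Bug: The inner MAX is an aggregate inside WHERE, which is not allowed

Fix: Put the inner MAX in a scalar subquery

Corrected query:
SELECT MAX(gpa) FROM students WHERE gpa < (SELECT MAX(gpa) FROM students)

Result:
MAX(gpa)
--------
3.6     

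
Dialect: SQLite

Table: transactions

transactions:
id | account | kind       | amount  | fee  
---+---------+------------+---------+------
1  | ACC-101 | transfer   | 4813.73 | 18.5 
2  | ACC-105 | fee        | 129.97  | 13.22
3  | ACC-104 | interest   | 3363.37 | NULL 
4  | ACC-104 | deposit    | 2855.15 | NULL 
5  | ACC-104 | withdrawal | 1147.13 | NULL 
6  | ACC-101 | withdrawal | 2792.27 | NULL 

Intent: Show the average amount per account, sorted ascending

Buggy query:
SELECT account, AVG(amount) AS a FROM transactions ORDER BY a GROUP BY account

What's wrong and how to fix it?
Bug: GROUP BY must precede ORDER BY

Fix: Move ORDER BY to the end, after GROUP BY

Corrected query:
SELECT account, AVG(amount) AS a FROM transactions GROUP BY account ORDER BY a

Result:
account | a          
--------+------------
ACC-105 | 129.97     
ACC-104 | 2455.216667
ACC-101 | 3803       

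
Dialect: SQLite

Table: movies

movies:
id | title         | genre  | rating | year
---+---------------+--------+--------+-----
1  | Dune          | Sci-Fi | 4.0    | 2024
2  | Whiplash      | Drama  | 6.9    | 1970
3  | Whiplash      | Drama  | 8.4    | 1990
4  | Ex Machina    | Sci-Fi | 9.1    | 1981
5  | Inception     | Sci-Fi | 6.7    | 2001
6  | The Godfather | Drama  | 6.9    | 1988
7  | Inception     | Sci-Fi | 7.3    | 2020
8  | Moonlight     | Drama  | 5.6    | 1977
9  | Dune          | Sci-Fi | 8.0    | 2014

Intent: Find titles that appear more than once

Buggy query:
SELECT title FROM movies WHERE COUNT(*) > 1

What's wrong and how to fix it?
Bug: COUNT(*) is an aggregate and cannot be used in WHERE

Fix: GROUP BY title, then filter groups with HAVING COUNT(*) > 1

Corrected query:
SELECT title FROM movies GROUP BY title HAVING COUNT(*) > 1

Result:
title    
---------
Dune     
Inception
Whiplash 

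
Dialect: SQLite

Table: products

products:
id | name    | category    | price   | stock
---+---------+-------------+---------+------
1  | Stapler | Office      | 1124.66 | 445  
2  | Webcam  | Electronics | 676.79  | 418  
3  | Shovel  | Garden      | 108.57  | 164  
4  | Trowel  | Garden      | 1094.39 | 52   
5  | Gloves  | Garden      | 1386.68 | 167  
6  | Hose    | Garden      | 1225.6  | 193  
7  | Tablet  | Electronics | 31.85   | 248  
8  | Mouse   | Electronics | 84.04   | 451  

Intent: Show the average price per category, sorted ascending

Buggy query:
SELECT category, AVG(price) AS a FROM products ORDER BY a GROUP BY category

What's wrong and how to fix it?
Bug: GROUP BY must precede ORDER BY

Fix: Move ORDER BY to the end, after GROUP BY

Corrected query:
SELECT category, AVG(price) AS a FROM products GROUP BY category ORDER BY a

Result:
category    | a         
------------+-----------
Electronics | 264.226667
Garden      | 953.81    
Office      | 1124.66   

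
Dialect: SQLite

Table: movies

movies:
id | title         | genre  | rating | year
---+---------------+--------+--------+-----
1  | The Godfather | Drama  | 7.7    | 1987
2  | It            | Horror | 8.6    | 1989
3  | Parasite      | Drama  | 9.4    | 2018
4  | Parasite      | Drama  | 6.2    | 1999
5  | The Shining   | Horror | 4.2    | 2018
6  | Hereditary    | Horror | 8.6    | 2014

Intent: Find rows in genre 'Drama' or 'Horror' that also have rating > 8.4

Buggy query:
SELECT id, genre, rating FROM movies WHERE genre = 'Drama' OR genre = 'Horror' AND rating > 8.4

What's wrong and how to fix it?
Bug: Without parentheses, AND is evaluated before OR, so the rating filter only applies to the 'Horror' branch

Fix: Add parentheses around the OR so the AND applies to both alternatives

Corrected query:
SELECT id, genre, rating FROM movies WHERE (genre = 'Drama' OR genre = 'Horror') AND rating > 8.4

Result:
id | genre  | rating
---+--------+-------
2  | Horror | 8.6   
3  | Drama  | 9.4   
6  | Horror | 8.6   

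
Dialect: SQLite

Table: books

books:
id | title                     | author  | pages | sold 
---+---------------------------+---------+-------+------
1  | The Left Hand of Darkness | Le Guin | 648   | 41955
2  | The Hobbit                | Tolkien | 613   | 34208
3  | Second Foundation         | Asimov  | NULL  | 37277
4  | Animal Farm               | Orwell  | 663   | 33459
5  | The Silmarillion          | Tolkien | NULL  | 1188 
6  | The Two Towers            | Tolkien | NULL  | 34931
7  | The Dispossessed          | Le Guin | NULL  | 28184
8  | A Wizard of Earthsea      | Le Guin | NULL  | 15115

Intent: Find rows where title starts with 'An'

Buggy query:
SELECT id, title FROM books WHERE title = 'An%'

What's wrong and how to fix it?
Bug: Wildcards only work with LIKE; '=' treats '%' as a literal character

Fix: Use LIKE for wildcard pattern matching

Corrected query:
SELECT id, title FROM books WHERE title LIKE 'An%'

Result:
id | title      
---+------------
4  | Animal Farm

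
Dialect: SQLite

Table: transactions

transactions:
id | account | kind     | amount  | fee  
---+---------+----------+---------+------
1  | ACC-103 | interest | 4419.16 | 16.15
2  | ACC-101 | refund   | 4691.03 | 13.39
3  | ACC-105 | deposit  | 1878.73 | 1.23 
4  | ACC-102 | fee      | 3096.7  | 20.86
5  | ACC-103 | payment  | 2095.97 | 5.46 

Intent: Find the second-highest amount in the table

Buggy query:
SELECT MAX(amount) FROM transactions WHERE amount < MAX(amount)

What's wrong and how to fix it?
Bug: MAX(amount) on the right of the comparison is an aggregate-in-WHERE error

Fix: Compute the overall MAX in a subquery, then take MAX of rows below it

Corrected query:
SELECT MAX(amount) FROM transactions WHERE amount < (SELECT MAX(amount) FROM transactions)

Result:
MAX(amount)
-----------
4419.16    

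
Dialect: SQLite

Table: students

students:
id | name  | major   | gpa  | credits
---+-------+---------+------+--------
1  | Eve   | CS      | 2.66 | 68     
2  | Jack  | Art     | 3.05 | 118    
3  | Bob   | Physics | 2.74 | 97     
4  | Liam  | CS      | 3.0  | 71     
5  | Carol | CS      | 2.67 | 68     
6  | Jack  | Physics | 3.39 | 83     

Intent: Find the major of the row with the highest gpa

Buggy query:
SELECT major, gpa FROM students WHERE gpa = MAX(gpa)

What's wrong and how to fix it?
Bug: WHERE is evaluated per row; an aggregate over the whole table isn't defined there

Fix: Use a subquery: WHERE gpa = (SELECT MAX(gpa) FROM students)

Corrected query:
SELECT major, gpa FROM students WHERE gpa = (SELECT MAX(gpa) FROM students)

Result:
major   | gpa 
--------+-----
Physics | 3.39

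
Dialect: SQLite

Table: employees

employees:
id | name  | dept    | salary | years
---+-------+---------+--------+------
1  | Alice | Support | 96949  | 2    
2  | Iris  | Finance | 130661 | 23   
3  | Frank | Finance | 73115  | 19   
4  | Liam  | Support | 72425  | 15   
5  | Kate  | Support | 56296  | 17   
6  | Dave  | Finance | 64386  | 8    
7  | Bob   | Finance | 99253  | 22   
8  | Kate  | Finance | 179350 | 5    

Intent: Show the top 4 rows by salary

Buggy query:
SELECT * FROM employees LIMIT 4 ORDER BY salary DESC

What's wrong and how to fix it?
Bug: ORDER BY cannot follow LIMIT; LIMIT is the final clause

Fix: Swap the clauses: ORDER BY first, then LIMIT

Corrected query:
SELECT * FROM employees ORDER BY salary DESC LIMIT 4

Result:
id | name  | dept    | salary | years
---+-------+---------+--------+------
8  | Kate  | Finance | 179350 | 5    
2  | Iris  | Finance | 130661 | 23   
7  | Bob   | Finance | 99253  | 22   
1  | Alice | Support | 96949  | 2    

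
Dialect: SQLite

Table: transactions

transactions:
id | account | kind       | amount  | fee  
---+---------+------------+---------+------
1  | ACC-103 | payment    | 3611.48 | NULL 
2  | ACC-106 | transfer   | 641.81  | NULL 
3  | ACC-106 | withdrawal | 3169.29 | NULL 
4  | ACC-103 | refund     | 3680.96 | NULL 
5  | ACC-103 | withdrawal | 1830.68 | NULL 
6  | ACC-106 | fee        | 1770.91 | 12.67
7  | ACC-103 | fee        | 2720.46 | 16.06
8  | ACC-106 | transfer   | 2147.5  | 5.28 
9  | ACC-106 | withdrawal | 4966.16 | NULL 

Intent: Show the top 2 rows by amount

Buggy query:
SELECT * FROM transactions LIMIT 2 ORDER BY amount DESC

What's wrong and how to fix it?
Bug: LIMIT must come after ORDER BY

Fix: Sort with ORDER BY, then apply LIMIT

Corrected query:
SELECT * FROM transactions ORDER BY amount DESC LIMIT 2

Result:
id | account | kind       | amount  | fee 
---+---------+------------+---------+-----
9  | ACC-106 | withdrawal | 4966.16 | NULL
4  | ACC-103 | refund     | 3680.96 | NULL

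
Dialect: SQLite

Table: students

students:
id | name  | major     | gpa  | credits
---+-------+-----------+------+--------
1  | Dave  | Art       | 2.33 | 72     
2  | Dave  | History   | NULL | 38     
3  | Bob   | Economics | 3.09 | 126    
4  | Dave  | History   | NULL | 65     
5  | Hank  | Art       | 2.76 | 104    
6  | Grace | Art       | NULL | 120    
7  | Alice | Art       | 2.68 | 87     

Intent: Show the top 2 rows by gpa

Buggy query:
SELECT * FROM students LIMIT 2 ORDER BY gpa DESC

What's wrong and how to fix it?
Bug: LIMIT must come after ORDER BY

Fix: Sort with ORDER BY, then apply LIMIT

Corrected query:
SELECT * FROM students ORDER BY gpa DESC LIMIT 2

Result:
id | name | major     | gpa  | credits
---+------+-----------+------+--------
3  | Bob  | Economics | 3.09 | 126    
5  | Hank | Art       | 2.76 | 104    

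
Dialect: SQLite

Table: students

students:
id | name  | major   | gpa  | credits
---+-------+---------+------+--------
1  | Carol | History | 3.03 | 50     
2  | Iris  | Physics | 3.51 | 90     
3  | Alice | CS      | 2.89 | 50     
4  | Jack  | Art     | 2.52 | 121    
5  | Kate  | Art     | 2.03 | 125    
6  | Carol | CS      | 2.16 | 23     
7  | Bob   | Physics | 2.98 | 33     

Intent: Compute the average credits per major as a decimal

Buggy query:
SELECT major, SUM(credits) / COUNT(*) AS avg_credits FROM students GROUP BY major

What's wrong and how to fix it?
Bug: Both operands are integers, so '/' performs integer division and truncates

Fix: Multiply by 1.0 (or CAST to REAL) to force floating-point division

Corrected query:
SELECT major, SUM(credits) * 1.0 / COUNT(*) AS avg_credits FROM students GROUP BY major

Result:
major   | avg_credits
--------+------------
Art     | 123        
CS      | 36.5       
History | 50         
Physics | 61.5       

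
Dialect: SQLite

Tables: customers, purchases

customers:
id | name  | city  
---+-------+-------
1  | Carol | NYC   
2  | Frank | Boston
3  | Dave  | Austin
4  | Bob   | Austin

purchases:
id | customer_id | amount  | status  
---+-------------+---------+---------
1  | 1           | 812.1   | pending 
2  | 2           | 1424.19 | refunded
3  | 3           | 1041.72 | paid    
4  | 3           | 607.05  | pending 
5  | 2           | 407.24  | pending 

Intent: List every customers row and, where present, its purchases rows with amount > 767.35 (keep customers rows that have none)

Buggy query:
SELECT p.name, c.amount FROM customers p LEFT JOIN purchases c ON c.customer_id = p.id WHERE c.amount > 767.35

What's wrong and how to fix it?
Bug: Filtering c.amount in WHERE discards the NULL rows produced by LEFT JOIN, turning it into an inner join

Fix: Put 'c.amount > 767.35' in the JOIN's ON clause instead of WHERE

Corrected query:
SELECT p.name, c.amount FROM customers p LEFT JOIN purchases c ON c.customer_id = p.id AND c.amount > 767.35

Result:
name  | amount 
------+--------
Carol | 812.1  
Frank | 1424.19
Dave  | 1041.72
Bob   | NULL   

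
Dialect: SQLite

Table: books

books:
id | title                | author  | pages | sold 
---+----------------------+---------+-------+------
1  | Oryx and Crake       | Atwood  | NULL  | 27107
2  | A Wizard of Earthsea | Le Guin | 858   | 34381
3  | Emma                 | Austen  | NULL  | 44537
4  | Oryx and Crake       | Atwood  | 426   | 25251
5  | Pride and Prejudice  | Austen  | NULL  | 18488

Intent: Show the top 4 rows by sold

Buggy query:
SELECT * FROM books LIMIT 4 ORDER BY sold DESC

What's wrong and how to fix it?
Bug: ORDER BY cannot follow LIMIT; LIMIT is the final clause

Fix: Sort with ORDER BY, then apply LIMIT

Corrected query:
SELECT * FROM books ORDER BY sold DESC LIMIT 4

Result:
id | title                | author  | pages | sold 
---+----------------------+---------+-------+------
3  | Emma                 | Austen  | NULL  | 44537
2  | A Wizard of Earthsea | Le Guin | 858   | 34381
1  | Oryx and Crake       | Atwood  | NULL  | 27107
4  | Oryx and Crake       | Atwood  | 426   | 25251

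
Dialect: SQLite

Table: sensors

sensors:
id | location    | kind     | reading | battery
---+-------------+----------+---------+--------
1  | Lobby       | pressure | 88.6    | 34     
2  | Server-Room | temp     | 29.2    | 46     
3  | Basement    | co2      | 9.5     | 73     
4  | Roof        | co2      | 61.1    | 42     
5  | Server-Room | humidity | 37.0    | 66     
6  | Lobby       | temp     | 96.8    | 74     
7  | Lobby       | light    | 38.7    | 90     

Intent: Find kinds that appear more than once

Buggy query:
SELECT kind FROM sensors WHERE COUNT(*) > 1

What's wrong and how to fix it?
Bug: WHERE can't reference COUNT(*); aggregates are computed after WHERE

Fix: GROUP BY kind, then filter groups with HAVING COUNT(*) > 1

Corrected query:
SELECT kind FROM sensors GROUP BY kind HAVING COUNT(*) > 1

Result:
kind
----
co2 
temp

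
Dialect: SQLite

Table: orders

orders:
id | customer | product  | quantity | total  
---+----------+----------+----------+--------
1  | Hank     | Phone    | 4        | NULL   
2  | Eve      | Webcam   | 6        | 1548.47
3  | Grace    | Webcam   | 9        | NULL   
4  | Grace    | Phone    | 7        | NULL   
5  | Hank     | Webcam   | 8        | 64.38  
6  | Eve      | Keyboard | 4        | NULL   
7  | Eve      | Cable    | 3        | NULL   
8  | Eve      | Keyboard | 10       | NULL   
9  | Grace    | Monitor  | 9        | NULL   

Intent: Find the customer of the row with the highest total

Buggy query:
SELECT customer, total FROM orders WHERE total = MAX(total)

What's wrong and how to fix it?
Bug: MAX(total) is an aggregate and cannot be used directly in WHERE

Fix: Use a subquery: WHERE total = (SELECT MAX(total) FROM orders)

Corrected query:
SELECT customer, total FROM orders WHERE total = (SELECT MAX(total) FROM orders)

Result:
customer | total  
---------+--------
Eve      | 1548.47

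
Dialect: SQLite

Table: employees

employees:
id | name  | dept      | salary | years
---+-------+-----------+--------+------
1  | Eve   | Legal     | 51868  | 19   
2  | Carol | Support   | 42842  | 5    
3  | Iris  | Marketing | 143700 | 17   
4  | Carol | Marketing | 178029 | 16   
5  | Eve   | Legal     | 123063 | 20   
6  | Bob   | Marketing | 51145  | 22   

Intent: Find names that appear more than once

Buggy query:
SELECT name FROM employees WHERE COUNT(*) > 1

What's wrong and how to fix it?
Bug: WHERE can't reference COUNT(*); aggregates are computed after WHERE

Fix: Group first, then use HAVING for the count condition

Corrected query:
SELECT name FROM employees GROUP BY name HAVING COUNT(*) > 1

Result:
name 
-----
Carol
Eve  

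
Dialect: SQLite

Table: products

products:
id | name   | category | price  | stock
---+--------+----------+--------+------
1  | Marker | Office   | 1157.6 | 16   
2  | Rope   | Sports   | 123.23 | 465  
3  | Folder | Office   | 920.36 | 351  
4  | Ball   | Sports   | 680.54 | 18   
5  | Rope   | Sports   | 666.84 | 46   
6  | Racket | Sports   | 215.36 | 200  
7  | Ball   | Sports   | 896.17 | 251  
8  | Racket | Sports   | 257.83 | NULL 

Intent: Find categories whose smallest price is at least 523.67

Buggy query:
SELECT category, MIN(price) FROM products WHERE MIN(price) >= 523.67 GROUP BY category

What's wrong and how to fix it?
Bug: MIN() in WHERE is a misuse of aggregate

Fix: Replace WHERE with HAVING after the GROUP BY

Corrected query:
SELECT category, MIN(price) FROM products GROUP BY category HAVING MIN(price) >= 523.67

Result:
category | MIN(price)
---------+-----------
Office   | 920.36    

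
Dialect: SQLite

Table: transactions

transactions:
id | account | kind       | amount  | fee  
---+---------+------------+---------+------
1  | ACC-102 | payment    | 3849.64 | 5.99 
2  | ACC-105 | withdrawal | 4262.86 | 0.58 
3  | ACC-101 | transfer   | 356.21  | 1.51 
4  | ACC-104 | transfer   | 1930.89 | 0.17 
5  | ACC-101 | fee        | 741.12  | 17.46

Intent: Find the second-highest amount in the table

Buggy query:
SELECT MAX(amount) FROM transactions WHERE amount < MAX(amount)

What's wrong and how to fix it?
Bug: MAX(amount) on the right of the comparison is an aggregate-in-WHERE error

Fix: Compute the overall MAX in a subquery, then take MAX of rows below it

Corrected query:
SELECT MAX(amount) FROM transactions WHERE amount < (SELECT MAX(amount) FROM transactions)

Result:
MAX(amount)
-----------
3849.64    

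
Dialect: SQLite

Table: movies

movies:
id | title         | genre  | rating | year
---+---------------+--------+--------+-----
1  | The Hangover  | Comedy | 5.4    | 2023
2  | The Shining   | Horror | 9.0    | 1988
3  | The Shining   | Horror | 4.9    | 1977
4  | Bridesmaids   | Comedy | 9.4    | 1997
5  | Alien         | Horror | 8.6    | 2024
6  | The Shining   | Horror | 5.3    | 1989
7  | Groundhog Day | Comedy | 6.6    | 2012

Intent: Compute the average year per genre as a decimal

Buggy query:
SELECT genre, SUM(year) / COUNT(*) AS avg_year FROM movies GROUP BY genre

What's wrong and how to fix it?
Bug: SUM(year) and COUNT(*) are both integers; the division truncates the fractional part

Fix: Cast one side to REAL so the division keeps the fractional part

Corrected query:
SELECT genre, SUM(year) * 1.0 / COUNT(*) AS avg_year FROM movies GROUP BY genre

Result:
genre  | avg_year   
-------+------------
Comedy | 2010.666667
Horror | 1994.5     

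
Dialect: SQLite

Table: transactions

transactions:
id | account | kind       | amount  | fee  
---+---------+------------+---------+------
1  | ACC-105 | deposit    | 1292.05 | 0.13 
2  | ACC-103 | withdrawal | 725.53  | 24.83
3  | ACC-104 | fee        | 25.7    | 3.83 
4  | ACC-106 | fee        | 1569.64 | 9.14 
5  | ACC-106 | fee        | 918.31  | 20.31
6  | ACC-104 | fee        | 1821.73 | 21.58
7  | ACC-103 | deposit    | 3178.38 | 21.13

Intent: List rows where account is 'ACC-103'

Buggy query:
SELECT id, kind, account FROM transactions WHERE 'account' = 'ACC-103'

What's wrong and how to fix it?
Bug: 'account' in single quotes is a string literal, not the column; the comparison is literal-vs-literal and never true

Fix: Reference the column as account without single quotes

Corrected query:
SELECT id, kind, account FROM transactions WHERE account = 'ACC-103'

Result:
id | kind       | account
---+------------+--------
2  | withdrawal | ACC-103
7  | deposit    | ACC-103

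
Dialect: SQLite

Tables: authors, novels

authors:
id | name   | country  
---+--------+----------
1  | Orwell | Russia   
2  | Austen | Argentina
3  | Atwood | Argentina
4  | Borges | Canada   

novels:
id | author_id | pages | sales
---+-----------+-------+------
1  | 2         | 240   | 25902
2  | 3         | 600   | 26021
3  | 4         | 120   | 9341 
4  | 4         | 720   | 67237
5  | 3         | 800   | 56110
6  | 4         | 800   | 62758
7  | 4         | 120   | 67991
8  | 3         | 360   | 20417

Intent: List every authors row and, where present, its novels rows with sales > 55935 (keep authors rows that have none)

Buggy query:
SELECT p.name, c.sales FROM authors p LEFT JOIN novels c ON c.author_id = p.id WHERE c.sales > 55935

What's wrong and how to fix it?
Bug: Filtering c.sales in WHERE discards the NULL rows produced by LEFT JOIN, turning it into an inner join

Fix: Move the right-table condition into the ON clause so unmatched parents are kept

Corrected query:
SELECT p.name, c.sales FROM authors p LEFT JOIN novels c ON c.author_id = p.id AND c.sales > 55935

Result:
name   | sales
-------+------
Orwell | NULL 
Austen | NULL 
Atwood | 56110
Borges | 62758
Borges | 67237
Borges | 67991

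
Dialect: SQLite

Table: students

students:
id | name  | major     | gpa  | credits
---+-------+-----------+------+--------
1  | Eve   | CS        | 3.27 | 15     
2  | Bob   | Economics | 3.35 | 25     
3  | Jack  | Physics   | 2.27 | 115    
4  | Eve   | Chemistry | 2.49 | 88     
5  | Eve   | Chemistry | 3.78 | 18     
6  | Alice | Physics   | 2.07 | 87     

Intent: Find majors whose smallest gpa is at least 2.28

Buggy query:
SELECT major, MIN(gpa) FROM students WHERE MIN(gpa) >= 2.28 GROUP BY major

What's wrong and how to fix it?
Bug: Aggregates like MIN are computed per group after WHERE runs

Fix: Use HAVING for the per-group MIN condition

Corrected query:
SELECT major, MIN(gpa) FROM students GROUP BY major HAVING MIN(gpa) >= 2.28

Result:
major     | MIN(gpa)
----------+---------
CS        | 3.27    
Chemistry | 2.49    
Economics | 3.35    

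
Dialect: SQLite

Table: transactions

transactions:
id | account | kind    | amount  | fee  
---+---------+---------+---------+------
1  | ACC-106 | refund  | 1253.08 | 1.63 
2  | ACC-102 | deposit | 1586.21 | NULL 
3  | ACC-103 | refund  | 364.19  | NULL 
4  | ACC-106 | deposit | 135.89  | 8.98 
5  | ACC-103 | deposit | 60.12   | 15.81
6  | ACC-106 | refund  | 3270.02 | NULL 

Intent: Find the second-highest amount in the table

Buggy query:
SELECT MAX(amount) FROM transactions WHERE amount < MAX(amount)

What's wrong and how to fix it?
Bug: MAX(amount) on the right of the comparison is an aggregate-in-WHERE error

Fix: Compute the overall MAX in a subquery, then take MAX of rows below it

Corrected query:
SELECT MAX(amount) FROM transactions WHERE amount < (SELECT MAX(amount) FROM transactions)

Result:
MAX(amount)
-----------
1586.21    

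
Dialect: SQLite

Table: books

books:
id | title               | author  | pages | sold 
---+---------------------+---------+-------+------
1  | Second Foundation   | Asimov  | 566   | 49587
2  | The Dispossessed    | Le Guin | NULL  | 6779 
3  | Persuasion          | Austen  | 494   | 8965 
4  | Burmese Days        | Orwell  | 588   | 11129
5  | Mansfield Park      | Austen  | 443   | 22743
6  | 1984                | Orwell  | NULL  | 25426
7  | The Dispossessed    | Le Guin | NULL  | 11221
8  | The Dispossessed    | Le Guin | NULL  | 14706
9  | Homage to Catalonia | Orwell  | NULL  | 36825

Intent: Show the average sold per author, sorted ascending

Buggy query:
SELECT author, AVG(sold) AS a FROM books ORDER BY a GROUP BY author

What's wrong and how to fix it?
Bug: ORDER BY appears before GROUP BY; SQL clause order requires GROUP BY first

Fix: Reorder: SELECT … FROM … GROUP BY … ORDER BY …

Corrected query:
SELECT author, AVG(sold) AS a FROM books GROUP BY author ORDER BY a

Result:
author  | a    
--------+------
Le Guin | 10902
Austen  | 15854
Orwell  | 24460
Asimov  | 49587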